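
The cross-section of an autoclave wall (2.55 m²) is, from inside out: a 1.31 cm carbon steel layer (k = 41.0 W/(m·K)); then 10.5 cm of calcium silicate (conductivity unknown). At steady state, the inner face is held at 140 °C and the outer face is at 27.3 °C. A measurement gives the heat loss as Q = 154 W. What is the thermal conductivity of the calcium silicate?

ΣR = ΔT/Q = |140 − 27.3|/154 = 0.7318 K/W
Known resistances:
  R_carbon steel = L/(kA) = 0.0131/(41.0·2.55) = 1.253×10^-4 K/W
R_calcium silicate = ΣR − ΣR_known = 0.7318 − 1.253×10^-4 = 0.7317 K/W
L/(kA) = 0.7317 ⇒ k = 0.105/(0.7317·2.55) = 0.0563 W/m·K

k = 0.0563 W/m·K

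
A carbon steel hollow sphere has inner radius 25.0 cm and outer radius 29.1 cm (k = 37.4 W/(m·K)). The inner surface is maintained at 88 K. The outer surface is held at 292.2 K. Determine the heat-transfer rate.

Q = 4πk·ΔT/(1/r₁ − 1/r₂) = 4π × 37.4 × 204.2 / (1/0.250 − 1/0.291) = 1.70×10^5 W

Q = 170 kW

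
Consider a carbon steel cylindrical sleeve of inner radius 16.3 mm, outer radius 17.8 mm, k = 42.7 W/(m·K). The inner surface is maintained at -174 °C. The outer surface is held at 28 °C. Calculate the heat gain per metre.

Q' = 6.16×10^5 W/m

Q' = 2πk·ΔT/ln(r₂/r₁) = 2π × 42.7 × 202 / ln(0.0178/0.0163) = 6.16×10^5 W/m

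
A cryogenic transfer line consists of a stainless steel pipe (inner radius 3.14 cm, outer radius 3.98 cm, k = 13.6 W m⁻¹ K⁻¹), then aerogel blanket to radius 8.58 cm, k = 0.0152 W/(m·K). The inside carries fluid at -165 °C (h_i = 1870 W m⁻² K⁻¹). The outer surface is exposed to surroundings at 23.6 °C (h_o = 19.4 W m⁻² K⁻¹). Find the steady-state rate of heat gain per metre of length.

Q' = 23.2 W/m

Resistance network (inner→outer):
  R'_conv,in = 1/(2πr h) = 1/(2π·0.0314·1870) = 0.002710 m·K/W
  R'_stainless steel = ln(0.0398/0.0314)/(2πk) = 0.2371/(2π·13.6) = 0.002774 m·K/W
  R'_aerogel blanket = ln(0.0858/0.0398)/(2πk) = 0.7682/(2π·0.0152) = 8.043 m·K/W
  R'_conv,out = 1/(2πr h) = 1/(2π·0.0858·19.4) = 0.09562 m·K/W
ΣR = 0.002710 + 0.002774 + 8.043 + 0.09562 = 8.144 m·K/W
Q' = ΔT/ΣR = (-165 °C − 23.6 °C)/8.144 = -23.2 W/m
(Negative Q' ⇒ heat flows inward; heat gain = 23.2 W/m.)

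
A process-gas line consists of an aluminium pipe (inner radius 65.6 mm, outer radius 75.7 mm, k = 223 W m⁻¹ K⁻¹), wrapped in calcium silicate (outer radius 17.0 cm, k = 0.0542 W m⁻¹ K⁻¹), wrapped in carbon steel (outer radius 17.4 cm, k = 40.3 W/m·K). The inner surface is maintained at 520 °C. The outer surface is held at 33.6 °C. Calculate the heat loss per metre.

Treat each layer as a resistance in series:
  R'_aluminium = ln(0.0757/0.0656)/(2πk) = 0.1432/(2π·223) = 1.022×10^-4 m·K/W
  R'_calcium silicate = ln(0.170/0.0757)/(2πk) = 0.8090/(2π·0.0542) = 2.376 m·K/W
  R'_carbon steel = ln(0.174/0.170)/(2πk) = 0.02326/(2π·40.3) = 9.185×10^-5 m·K/W
ΣR = 1.022×10^-4 + 2.376 + 9.185×10^-5 = 2.376 m·K/W
Q' = ΔT/ΣR = (520 °C − 33.6 °C)/2.376 = 205 W/m

Q' = 205 W/m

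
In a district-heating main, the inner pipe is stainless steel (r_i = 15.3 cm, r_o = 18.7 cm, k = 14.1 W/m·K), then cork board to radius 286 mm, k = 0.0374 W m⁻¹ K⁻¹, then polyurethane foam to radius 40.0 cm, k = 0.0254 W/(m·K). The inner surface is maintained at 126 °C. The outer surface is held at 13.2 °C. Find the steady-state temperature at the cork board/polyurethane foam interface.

T = 73.8 °C

Treat each layer as a resistance in series:
  R'_stainless steel = ln(0.187/0.153)/(2πk) = 0.2007/(2π·14.1) = 0.002265 m·K/W
  R'_cork board = ln(0.286/0.187)/(2πk) = 0.4249/(2π·0.0374) = 1.808 m·K/W
  R'_polyurethane foam = ln(0.400/0.286)/(2πk) = 0.3355/(2π·0.0254) = 2.102 m·K/W
ΣR = 0.002265 + 1.808 + 2.102 = 3.912 m·K/W
Q' = ΔT/ΣR = (126 °C − 13.2 °C)/3.912 = 28.83 W/m
From the inner boundary to the cork board/polyurethane foam interface, ΣR_partial = 1.810 m·K/W.
T_interface = T_in − Q'·ΣR_partial = 126 °C − (28.83)(1.810) = 73.8 °C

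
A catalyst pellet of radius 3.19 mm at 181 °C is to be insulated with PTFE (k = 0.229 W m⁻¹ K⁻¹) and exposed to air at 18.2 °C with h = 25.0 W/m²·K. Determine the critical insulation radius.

r_cr = 1.83 cm

For a sphere, r_cr = 2k_ins/h = 2·0.229/25.0 = 0.0183 m = 1.83 cm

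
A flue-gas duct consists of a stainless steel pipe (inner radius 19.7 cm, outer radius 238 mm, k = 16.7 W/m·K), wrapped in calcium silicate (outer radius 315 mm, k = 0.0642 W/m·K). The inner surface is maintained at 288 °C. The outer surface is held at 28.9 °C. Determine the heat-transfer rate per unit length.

Q' = 372 W/m

Series thermal resistances, inner to outer:
  R'_stainless steel = ln(0.238/0.197)/(2πk) = 0.1891/(2π·16.7) = 0.001802 m·K/W
  R'_calcium silicate = ln(0.315/0.238)/(2πk) = 0.2803/(2π·0.0642) = 0.6949 m·K/W
ΣR = 0.001802 + 0.6949 = 0.6967 m·K/W
Q' = ΔT/ΣR = (288 °C − 28.9 °C)/0.6967 = 372 W/m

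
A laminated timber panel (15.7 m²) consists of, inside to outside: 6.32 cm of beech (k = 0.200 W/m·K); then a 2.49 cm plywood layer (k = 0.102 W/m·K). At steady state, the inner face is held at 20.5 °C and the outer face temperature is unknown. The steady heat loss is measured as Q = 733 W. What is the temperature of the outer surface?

Sum the resistances:
  R_beech = L/(kA) = 0.0632/(0.200·15.7) = 0.02013 K/W
  R_plywood = L/(kA) = 0.0249/(0.102·15.7) = 0.01555 K/W
ΣR = 0.03568 K/W
ΔT = Q·ΣR = 733 × 0.03568 = 26.15 K
Heat flows outward, so T_out = T_in − ΔT = 20.5 − 26.15 = -5.65 °C

T_out = -5.65 °C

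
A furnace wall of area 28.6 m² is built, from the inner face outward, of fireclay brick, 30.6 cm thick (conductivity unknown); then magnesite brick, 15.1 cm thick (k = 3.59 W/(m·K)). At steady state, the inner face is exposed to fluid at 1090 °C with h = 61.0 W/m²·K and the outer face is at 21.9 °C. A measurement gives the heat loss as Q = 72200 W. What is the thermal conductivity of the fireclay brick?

ΣR = ΔT/Q = |1090 − 21.9|/72200 = 0.01479 K/W
Known resistances:
  R_conv,in = 1/(hA) = 1/(61.0·28.6) = 5.732×10^-4 K/W
  R_magnesite brick = L/(kA) = 0.151/(3.59·28.6) = 0.001471 K/W
R_fireclay brick = ΣR − ΣR_known = 0.01479 − 0.002044 = 0.01275 K/W
L/(kA) = 0.01275 ⇒ k = 0.306/(0.01275·28.6) = 0.839 W/m·K

k = 0.839 W/m·K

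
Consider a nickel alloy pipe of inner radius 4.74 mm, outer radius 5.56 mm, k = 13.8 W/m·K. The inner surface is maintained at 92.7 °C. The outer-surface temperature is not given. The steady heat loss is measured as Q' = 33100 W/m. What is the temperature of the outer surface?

T_out = 31.8 °C

Series resistances:
  R'_nickel alloy = ln(0.00556/0.00474)/(2πk) = 0.1596/(2π·13.8) = 0.001840 m·K/W
ΣR = 0.001840 m·K/W
ΔT = Q'·ΣR = 33100 × 0.001840 = 60.90 K
Heat flows outward, so T_out = T_in − ΔT = 92.7 − 60.90 = 31.8 °C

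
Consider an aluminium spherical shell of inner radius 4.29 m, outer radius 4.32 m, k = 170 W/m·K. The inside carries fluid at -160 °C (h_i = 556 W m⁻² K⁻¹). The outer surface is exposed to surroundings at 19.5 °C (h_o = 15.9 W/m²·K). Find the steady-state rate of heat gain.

Q = 649 kW

Resistance network (inner→outer):
  R_conv,in = 1/(4πr²h) = 1/(4π·4.29²·556) = 7.777×10^-6 K/W
  R_aluminium = (1/4.29 − 1/4.32)/(4πk) = 0.001619/(4π·170) = 7.577×10^-7 K/W
  R_conv,out = 1/(4πr²h) = 1/(4π·4.32²·15.9) = 2.682×10^-4 K/W
ΣR = 7.777×10^-6 + 7.577×10^-7 + 2.682×10^-4 = 2.767×10^-4 K/W
Q = ΔT/ΣR = (-160 °C − 19.5 °C)/2.767×10^-4 = -6.49×10^5 W
(Negative Q ⇒ heat flows inward; heat gain = 6.49×10^5 W.)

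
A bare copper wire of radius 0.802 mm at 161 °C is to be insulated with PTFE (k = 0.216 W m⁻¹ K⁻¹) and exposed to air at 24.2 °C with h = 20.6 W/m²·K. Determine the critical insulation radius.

For a cylinder, r_cr = k_ins/h = 0.216/20.6 = 0.0105 m = 1.05 cm

r_cr = 1.05 cm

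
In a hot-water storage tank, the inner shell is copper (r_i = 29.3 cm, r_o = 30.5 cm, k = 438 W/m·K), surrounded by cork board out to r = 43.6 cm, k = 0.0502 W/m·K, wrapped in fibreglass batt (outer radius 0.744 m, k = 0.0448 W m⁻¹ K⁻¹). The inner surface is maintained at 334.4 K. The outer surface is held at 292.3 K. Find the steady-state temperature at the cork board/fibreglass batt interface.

T = 314.2 K

Treat each layer as a resistance in series:
  R_copper = (1/0.293 − 1/0.305)/(4πk) = 0.1343/(4π·438) = 2.440×10^-5 K/W
  R_cork board = (1/0.305 − 1/0.436)/(4πk) = 0.9851/(4π·0.0502) = 1.562 K/W
  R_fibreglass batt = (1/0.436 − 1/0.744)/(4πk) = 0.9495/(4π·0.0448) = 1.687 K/W
ΣR = 2.440×10^-5 + 1.562 + 1.687 = 3.249 K/W
Q = ΔT/ΣR = (334.4 K − 292.3 K)/3.249 = 12.96 W
From the inner boundary to the cork board/fibreglass batt interface, ΣR_partial = 1.562 K/W.
T_interface = T_in − Q·ΣR_partial = 334.4 K − (12.96)(1.562) = 314.2 K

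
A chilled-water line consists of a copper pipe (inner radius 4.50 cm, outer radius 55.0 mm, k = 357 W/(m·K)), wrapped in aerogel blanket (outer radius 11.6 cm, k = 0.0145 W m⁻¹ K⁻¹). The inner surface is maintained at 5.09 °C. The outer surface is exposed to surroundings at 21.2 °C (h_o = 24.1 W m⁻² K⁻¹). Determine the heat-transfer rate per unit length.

Series thermal resistances, inner to outer:
  R'_copper = ln(0.0550/0.0450)/(2πk) = 0.2007/(2π·357) = 8.946×10^-5 m·K/W
  R'_aerogel blanket = ln(0.116/0.0550)/(2πk) = 0.7463/(2π·0.0145) = 8.191 m·K/W
  R'_conv,out = 1/(2πr h) = 1/(2π·0.116·24.1) = 0.05693 m·K/W
ΣR = 8.946×10^-5 + 8.191 + 0.05693 = 8.248 m·K/W
Q' = ΔT/ΣR = (5.09 °C − 21.2 °C)/8.248 = -1.95 W/m
(Negative Q' ⇒ heat flows inward; heat gain = 1.95 W/m.)

Q' = 1.95 W/m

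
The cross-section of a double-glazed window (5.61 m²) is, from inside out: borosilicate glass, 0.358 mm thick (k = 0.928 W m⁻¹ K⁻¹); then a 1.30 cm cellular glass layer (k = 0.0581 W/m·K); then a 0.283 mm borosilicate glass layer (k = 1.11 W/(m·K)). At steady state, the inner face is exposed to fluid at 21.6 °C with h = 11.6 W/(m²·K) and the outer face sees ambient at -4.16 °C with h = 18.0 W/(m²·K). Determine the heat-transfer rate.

Treat each layer as a resistance in series:
  R_conv,in = 1/(hA) = 1/(11.6·5.61) = 0.01537 K/W
  R_borosilicate glass = L/(kA) = 3.58×10^-4/(0.928·5.61) = 6.877×10^-5 K/W
  R_cellular glass = L/(kA) = 0.0130/(0.0581·5.61) = 0.03988 K/W
  R_borosilicate glass = L/(kA) = 2.83×10^-4/(1.11·5.61) = 4.545×10^-5 K/W
  R_conv,out = 1/(hA) = 1/(18.0·5.61) = 0.009903 K/W
ΣR = 0.01537 + 6.877×10^-5 + 0.03988 + 4.545×10^-5 + 0.009903 = 0.06527 K/W
Q = ΔT/ΣR = (21.6 °C − -4.16 °C)/0.06527 = 395 W

Q = 395 W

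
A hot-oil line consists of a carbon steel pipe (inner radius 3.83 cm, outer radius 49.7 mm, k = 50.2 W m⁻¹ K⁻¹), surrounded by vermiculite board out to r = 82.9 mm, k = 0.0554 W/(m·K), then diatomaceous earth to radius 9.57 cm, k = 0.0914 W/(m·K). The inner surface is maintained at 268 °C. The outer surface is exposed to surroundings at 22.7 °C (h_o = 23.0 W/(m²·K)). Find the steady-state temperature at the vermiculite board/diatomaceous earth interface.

Treat each layer as a resistance in series:
  R'_carbon steel = ln(0.0497/0.0383)/(2πk) = 0.2606/(2π·50.2) = 8.261×10^-4 m·K/W
  R'_vermiculite board = ln(0.0829/0.0497)/(2πk) = 0.5116/(2π·0.0554) = 1.470 m·K/W
  R'_diatomaceous earth = ln(0.0957/0.0829)/(2πk) = 0.1436/(2π·0.0914) = 0.2500 m·K/W
  R'_conv,out = 1/(2πr h) = 1/(2π·0.0957·23.0) = 0.07231 m·K/W
ΣR = 8.261×10^-4 + 1.470 + 0.2500 + 0.07231 = 1.793 m·K/W
Q' = ΔT/ΣR = (268 °C − 22.7 °C)/1.793 = 136.8 W/m
From the inner boundary to the vermiculite board/diatomaceous earth interface, ΣR_partial = 1.471 m·K/W.
T_interface = T_in − Q'·ΣR_partial = 268 °C − (136.8)(1.471) = 66.8 °C

T = 66.8 °C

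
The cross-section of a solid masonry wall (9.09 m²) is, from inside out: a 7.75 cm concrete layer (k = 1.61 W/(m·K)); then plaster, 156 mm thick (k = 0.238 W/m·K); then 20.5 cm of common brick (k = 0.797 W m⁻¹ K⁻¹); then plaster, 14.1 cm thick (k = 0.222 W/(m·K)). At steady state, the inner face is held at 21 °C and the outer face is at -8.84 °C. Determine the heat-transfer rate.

Q = 170 W

Series thermal resistances, inner to outer:
  R_concrete = L/(kA) = 0.0775/(1.61·9.09) = 0.005296 K/W
  R_plaster = L/(kA) = 0.156/(0.238·9.09) = 0.07211 K/W
  R_common brick = L/(kA) = 0.205/(0.797·9.09) = 0.02830 K/W
  R_plaster = L/(kA) = 0.141/(0.222·9.09) = 0.06987 K/W
ΣR = 0.005296 + 0.07211 + 0.02830 + 0.06987 = 0.1756 K/W
Q = ΔT/ΣR = (21 °C − -8.84 °C)/0.1756 = 170 W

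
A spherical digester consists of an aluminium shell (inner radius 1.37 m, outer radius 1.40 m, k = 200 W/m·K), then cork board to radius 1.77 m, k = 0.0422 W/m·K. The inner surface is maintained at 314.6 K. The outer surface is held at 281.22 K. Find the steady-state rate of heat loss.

Q = 119 W

Series thermal resistances, inner to outer:
  R_aluminium = (1/1.37 − 1/1.40)/(4πk) = 0.01564/(4π·200) = 6.223×10^-6 K/W
  R_cork board = (1/1.40 − 1/1.77)/(4πk) = 0.1493/(4π·0.0422) = 0.2816 K/W
ΣR = 6.223×10^-6 + 0.2816 = 0.2816 K/W
Q = ΔT/ΣR = (314.6 K − 281.22 K)/0.2816 = 119 W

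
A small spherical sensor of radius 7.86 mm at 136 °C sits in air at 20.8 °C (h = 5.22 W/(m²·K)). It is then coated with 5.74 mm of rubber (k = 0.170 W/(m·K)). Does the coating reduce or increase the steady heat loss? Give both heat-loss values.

Critical radius for a sphere: r_cr = 2k/h = 0.0651 m = 6.51 cm.
Outer radius after coating: r₂ = 0.00786 + 0.00574 = 0.01360 m.
Since r₁ < r_cr and r₂ ≤ r_cr, the coating moves toward the maximum at r_cr — heat loss rises.
Bare: R = 1/(4πr₁²h) = 246.8 K/W; Q = 115.2/246.8 = 0.467 W.
Coated: R = R_cond + R_conv = 107.6 K/W; Q = 115.2/107.6 = 1.07 W.

increases: 0.467 → 1.07 W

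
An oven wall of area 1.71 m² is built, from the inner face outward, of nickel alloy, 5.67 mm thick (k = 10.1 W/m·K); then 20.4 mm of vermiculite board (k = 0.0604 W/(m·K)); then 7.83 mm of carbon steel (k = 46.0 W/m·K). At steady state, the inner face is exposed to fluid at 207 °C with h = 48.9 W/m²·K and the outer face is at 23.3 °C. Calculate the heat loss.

Resistance network (inner→outer):
  R_conv,in = 1/(hA) = 1/(48.9·1.71) = 0.01196 K/W
  R_nickel alloy = L/(kA) = 0.00567/(10.1·1.71) = 3.283×10^-4 K/W
  R_vermiculite board = L/(kA) = 0.0204/(0.0604·1.71) = 0.1975 K/W
  R_carbon steel = L/(kA) = 0.00783/(46.0·1.71) = 9.954×10^-5 K/W
ΣR = 0.01196 + 3.283×10^-4 + 0.1975 + 9.954×10^-5 = 0.2099 K/W
Q = ΔT/ΣR = (207 °C − 23.3 °C)/0.2099 = 875 W

Q = 875 W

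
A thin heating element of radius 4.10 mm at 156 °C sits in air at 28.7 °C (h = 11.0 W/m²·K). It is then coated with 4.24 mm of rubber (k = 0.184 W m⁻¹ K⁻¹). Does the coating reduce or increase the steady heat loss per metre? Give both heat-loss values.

increases: 36.1 → 54.2 W/m

Critical radius for a cylinder: r_cr = k/h = 0.0167 m = 1.67 cm.
Outer radius after coating: r₂ = 0.00410 + 0.00424 = 0.00834 m.
Since r₁ < r_cr and r₂ ≤ r_cr, the coating moves toward the maximum at r_cr — heat loss rises.
Bare: R = 1/(2πr₁h) = 3.529 m·K/W; Q = 127.3/3.529 = 36.1 W/m.
Coated: R = R_cond + R_conv = 2.349 m·K/W; Q = 127.3/2.349 = 54.2 W/m.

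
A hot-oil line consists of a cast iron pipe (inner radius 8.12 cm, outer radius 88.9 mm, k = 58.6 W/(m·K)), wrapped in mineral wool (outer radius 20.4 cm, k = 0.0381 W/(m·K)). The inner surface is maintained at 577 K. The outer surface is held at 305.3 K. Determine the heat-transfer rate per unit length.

Q' = 78.3 W/m

Treat each layer as a resistance in series:
  R'_cast iron = ln(0.0889/0.0812)/(2πk) = 0.09060/(2π·58.6) = 2.461×10^-4 m·K/W
  R'_mineral wool = ln(0.204/0.0889)/(2πk) = 0.8306/(2π·0.0381) = 3.470 m·K/W
ΣR = 2.461×10^-4 + 3.470 = 3.470 m·K/W
Q' = ΔT/ΣR = (577 K − 305.3 K)/3.470 = 78.3 W/m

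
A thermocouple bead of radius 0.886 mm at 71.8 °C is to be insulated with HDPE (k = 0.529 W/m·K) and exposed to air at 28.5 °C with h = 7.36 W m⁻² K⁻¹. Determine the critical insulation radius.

r_cr = 14.4 cm

For a sphere, r_cr = 2k_ins/h = 2·0.529/7.36 = 0.144 m = 14.4 cm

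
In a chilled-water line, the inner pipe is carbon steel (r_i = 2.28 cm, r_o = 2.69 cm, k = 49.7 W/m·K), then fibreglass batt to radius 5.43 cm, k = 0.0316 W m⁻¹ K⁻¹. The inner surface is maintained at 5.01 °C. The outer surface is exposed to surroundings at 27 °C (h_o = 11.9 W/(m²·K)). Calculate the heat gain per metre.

Q' = 5.81 W/m

Resistance network (inner→outer):
  R'_carbon steel = ln(0.0269/0.0228)/(2πk) = 0.1654/(2π·49.7) = 5.296×10^-4 m·K/W
  R'_fibreglass batt = ln(0.0543/0.0269)/(2πk) = 0.7024/(2π·0.0316) = 3.538 m·K/W
  R'_conv,out = 1/(2πr h) = 1/(2π·0.0543·11.9) = 0.2463 m·K/W
ΣR = 5.296×10^-4 + 3.538 + 0.2463 = 3.785 m·K/W
Q' = ΔT/ΣR = (5.01 °C − 27 °C)/3.785 = -5.81 W/m
(Negative Q' ⇒ heat flows inward; heat gain = 5.81 W/m.)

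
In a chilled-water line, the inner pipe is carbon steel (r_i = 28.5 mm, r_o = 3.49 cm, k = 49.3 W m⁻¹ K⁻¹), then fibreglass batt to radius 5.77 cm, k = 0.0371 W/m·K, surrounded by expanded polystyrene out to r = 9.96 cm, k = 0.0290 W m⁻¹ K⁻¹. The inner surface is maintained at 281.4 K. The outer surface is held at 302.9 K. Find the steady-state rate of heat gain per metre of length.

Q' = 4.17 W/m

Treat each layer as a resistance in series:
  R'_carbon steel = ln(0.0349/0.0285)/(2πk) = 0.2026/(2π·49.3) = 6.540×10^-4 m·K/W
  R'_fibreglass batt = ln(0.0577/0.0349)/(2πk) = 0.5028/(2π·0.0371) = 2.157 m·K/W
  R'_expanded polystyrene = ln(0.0996/0.0577)/(2πk) = 0.5459/(2π·0.0290) = 2.996 m·K/W
ΣR = 6.540×10^-4 + 2.157 + 2.996 = 5.154 m·K/W
Q' = ΔT/ΣR = (281.4 K − 302.9 K)/5.154 = -4.17 W/m
(Negative Q' ⇒ heat flows inward; heat gain = 4.17 W/m.)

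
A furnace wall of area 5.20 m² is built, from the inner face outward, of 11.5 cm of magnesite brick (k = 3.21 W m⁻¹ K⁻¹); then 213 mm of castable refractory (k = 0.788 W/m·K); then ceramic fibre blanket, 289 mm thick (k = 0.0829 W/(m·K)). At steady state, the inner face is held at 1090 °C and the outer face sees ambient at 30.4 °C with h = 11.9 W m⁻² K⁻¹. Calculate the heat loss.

Series thermal resistances, inner to outer:
  R_magnesite brick = L/(kA) = 0.115/(3.21·5.20) = 0.006890 K/W
  R_castable refractory = L/(kA) = 0.213/(0.788·5.20) = 0.05198 K/W
  R_ceramic fibre blanket = L/(kA) = 0.289/(0.0829·5.20) = 0.6704 K/W
  R_conv,out = 1/(hA) = 1/(11.9·5.20) = 0.01616 K/W
ΣR = 0.006890 + 0.05198 + 0.6704 + 0.01616 = 0.7454 K/W
Q = ΔT/ΣR = (1090 °C − 30.4 °C)/0.7454 = 1420 W

Q = 1420 W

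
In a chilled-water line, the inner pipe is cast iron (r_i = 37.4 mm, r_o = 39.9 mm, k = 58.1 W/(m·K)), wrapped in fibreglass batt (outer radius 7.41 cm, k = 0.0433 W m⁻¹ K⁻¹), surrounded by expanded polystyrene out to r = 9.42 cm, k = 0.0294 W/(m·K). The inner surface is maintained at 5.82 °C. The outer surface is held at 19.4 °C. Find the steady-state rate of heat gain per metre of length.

Q' = 3.80 W/m

Series thermal resistances, inner to outer:
  R'_cast iron = ln(0.0399/0.0374)/(2πk) = 0.06471/(2π·58.1) = 1.772×10^-4 m·K/W
  R'_fibreglass batt = ln(0.0741/0.0399)/(2πk) = 0.6190/(2π·0.0433) = 2.275 m·K/W
  R'_expanded polystyrene = ln(0.0942/0.0741)/(2πk) = 0.2400/(2π·0.0294) = 1.299 m·K/W
ΣR = 1.772×10^-4 + 2.275 + 1.299 = 3.574 m·K/W
Q' = ΔT/ΣR = (5.82 °C − 19.4 °C)/3.574 = -3.80 W/m
(Negative Q' ⇒ heat flows inward; heat gain = 3.80 W/m.)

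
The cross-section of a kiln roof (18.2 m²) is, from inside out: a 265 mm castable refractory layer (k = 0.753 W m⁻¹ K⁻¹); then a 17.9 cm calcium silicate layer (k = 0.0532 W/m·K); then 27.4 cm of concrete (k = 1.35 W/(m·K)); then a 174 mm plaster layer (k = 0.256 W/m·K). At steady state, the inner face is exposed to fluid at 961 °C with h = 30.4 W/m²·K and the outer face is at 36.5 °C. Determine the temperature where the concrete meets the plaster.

T = 172 °C

Resistance network (inner→outer):
  R_conv,in = 1/(hA) = 1/(30.4·18.2) = 0.001807 K/W
  R_castable refractory = L/(kA) = 0.265/(0.753·18.2) = 0.01934 K/W
  R_calcium silicate = L/(kA) = 0.179/(0.0532·18.2) = 0.1849 K/W
  R_concrete = L/(kA) = 0.274/(1.35·18.2) = 0.01115 K/W
  R_plaster = L/(kA) = 0.174/(0.256·18.2) = 0.03735 K/W
ΣR = 0.001807 + 0.01934 + 0.1849 + 0.01115 + 0.03735 = 0.2545 K/W
Q = ΔT/ΣR = (961 °C − 36.5 °C)/0.2545 = 3633 W
From the inner boundary to the concrete/plaster interface, ΣR_partial = 0.2172 K/W.
T_interface = T_in − Q·ΣR_partial = 961 °C − (3633)(0.2172) = 172 °C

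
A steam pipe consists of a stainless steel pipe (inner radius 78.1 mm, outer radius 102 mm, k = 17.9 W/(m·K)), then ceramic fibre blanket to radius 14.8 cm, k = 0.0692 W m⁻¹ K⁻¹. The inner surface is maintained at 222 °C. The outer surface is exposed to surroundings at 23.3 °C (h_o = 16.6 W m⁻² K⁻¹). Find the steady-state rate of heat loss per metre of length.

Resistance network (inner→outer):
  R'_stainless steel = ln(0.102/0.0781)/(2πk) = 0.2670/(2π·17.9) = 0.002374 m·K/W
  R'_ceramic fibre blanket = ln(0.148/0.102)/(2πk) = 0.3722/(2π·0.0692) = 0.8561 m·K/W
  R'_conv,out = 1/(2πr h) = 1/(2π·0.148·16.6) = 0.06478 m·K/W
ΣR = 0.002374 + 0.8561 + 0.06478 = 0.9233 m·K/W
Q' = ΔT/ΣR = (222 °C − 23.3 °C)/0.9233 = 215 W/m

Q' = 215 W/m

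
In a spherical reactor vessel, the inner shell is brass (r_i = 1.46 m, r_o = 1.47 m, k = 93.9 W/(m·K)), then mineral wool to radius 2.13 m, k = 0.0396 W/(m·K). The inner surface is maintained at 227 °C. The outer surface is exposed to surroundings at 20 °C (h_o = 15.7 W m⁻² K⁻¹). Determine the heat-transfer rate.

Q = 487 W

Treat each layer as a resistance in series:
  R_brass = (1/1.46 − 1/1.47)/(4πk) = 0.004659/(4π·93.9) = 3.949×10^-6 K/W
  R_mineral wool = (1/1.47 − 1/2.13)/(4πk) = 0.2108/(4π·0.0396) = 0.4236 K/W
  R_conv,out = 1/(4πr²h) = 1/(4π·2.13²·15.7) = 0.001117 K/W
ΣR = 3.949×10^-6 + 0.4236 + 0.001117 = 0.4247 K/W
Q = ΔT/ΣR = (227 °C − 20 °C)/0.4247 = 487 W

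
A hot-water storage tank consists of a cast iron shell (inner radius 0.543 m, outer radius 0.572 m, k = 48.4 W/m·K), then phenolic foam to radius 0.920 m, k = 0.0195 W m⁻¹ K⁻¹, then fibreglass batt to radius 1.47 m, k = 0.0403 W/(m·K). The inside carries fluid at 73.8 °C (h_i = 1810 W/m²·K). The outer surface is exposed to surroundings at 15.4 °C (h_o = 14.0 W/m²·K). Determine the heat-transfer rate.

Q = 16.7 W

Resistance network (inner→outer):
  R_conv,in = 1/(4πr²h) = 1/(4π·0.543²·1810) = 1.491×10^-4 K/W
  R_cast iron = (1/0.543 − 1/0.572)/(4πk) = 0.09337/(4π·48.4) = 1.535×10^-4 K/W
  R_phenolic foam = (1/0.572 − 1/0.920)/(4πk) = 0.6613/(4π·0.0195) = 2.699 K/W
  R_fibreglass batt = (1/0.920 − 1/1.47)/(4πk) = 0.4067/(4π·0.0403) = 0.8031 K/W
  R_conv,out = 1/(4πr²h) = 1/(4π·1.47²·14.0) = 0.002630 K/W
ΣR = 1.491×10^-4 + 1.535×10^-4 + 2.699 + 0.8031 + 0.002630 = 3.505 K/W
Q = ΔT/ΣR = (73.8 °C − 15.4 °C)/3.505 = 16.7 W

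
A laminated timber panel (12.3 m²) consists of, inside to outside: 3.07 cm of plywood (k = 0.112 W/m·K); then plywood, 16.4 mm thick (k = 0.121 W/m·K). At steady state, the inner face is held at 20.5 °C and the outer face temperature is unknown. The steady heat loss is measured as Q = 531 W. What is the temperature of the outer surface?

Sum the resistances:
  R_plywood = L/(kA) = 0.0307/(0.112·12.3) = 0.02229 K/W
  R_plywood = L/(kA) = 0.0164/(0.121·12.3) = 0.01102 K/W
ΣR = 0.03330 K/W
ΔT = Q·ΣR = 531 × 0.03330 = 17.68 K
Heat flows outward, so T_out = T_in − ΔT = 20.5 − 17.68 = 2.82 °C

T_out = 2.82 °C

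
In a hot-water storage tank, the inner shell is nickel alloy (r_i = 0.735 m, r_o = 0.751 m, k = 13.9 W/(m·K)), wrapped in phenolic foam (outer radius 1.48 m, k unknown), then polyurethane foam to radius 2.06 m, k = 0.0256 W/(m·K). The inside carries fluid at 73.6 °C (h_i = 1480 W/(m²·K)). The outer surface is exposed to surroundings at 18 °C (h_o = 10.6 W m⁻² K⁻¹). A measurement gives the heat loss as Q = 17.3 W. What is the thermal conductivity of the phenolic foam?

ΣR = ΔT/Q = |73.6 − 18|/17.3 = 3.214 K/W
Known resistances:
  R_conv,in = 1/(4πr²h) = 1/(4π·0.735²·1480) = 9.953×10^-5 K/W
  R_nickel alloy = (1/0.735 − 1/0.751)/(4πk) = 0.02899/(4π·13.9) = 1.659×10^-4 K/W
  R_polyurethane foam = (1/1.48 − 1/2.06)/(4πk) = 0.1902/(4π·0.0256) = 0.5914 K/W
  R_conv,out = 1/(4πr²h) = 1/(4π·2.06²·10.6) = 0.001769 K/W
R_phenolic foam = ΣR − ΣR_known = 3.214 − 0.5934 = 2.621 K/W
(1/r₁−1/r₂)/(4πk) = 2.621 ⇒ k = 0.6559/(4π·2.621) = 0.0199 W/m·K

k = 0.0199 W/m·K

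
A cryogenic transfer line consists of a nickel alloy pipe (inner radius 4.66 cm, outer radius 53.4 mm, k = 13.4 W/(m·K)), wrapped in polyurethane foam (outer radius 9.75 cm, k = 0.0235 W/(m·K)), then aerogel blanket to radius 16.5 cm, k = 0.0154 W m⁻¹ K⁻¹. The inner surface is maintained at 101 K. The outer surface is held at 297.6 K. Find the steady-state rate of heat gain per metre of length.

Q' = 20.7 W/m

Resistance network (inner→outer):
  R'_nickel alloy = ln(0.0534/0.0466)/(2πk) = 0.1362/(2π·13.4) = 0.001618 m·K/W
  R'_polyurethane foam = ln(0.0975/0.0534)/(2πk) = 0.6020/(2π·0.0235) = 4.077 m·K/W
  R'_aerogel blanket = ln(0.165/0.0975)/(2πk) = 0.5261/(2π·0.0154) = 5.437 m·K/W
ΣR = 0.001618 + 4.077 + 5.437 = 9.516 m·K/W
Q' = ΔT/ΣR = (101 K − 297.6 K)/9.516 = -20.7 W/m
(Negative Q' ⇒ heat flows inward; heat gain = 20.7 W/m.)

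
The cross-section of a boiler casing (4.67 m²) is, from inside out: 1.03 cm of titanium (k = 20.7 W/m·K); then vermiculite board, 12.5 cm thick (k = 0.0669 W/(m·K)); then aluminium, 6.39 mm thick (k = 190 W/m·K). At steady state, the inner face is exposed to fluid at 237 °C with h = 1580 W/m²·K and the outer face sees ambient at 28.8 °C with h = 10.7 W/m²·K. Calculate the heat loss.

Resistance network (inner→outer):
  R_conv,in = 1/(hA) = 1/(1580·4.67) = 1.355×10^-4 K/W
  R_titanium = L/(kA) = 0.0103/(20.7·4.67) = 1.065×10^-4 K/W
  R_vermiculite board = L/(kA) = 0.125/(0.0669·4.67) = 0.4001 K/W
  R_aluminium = L/(kA) = 0.00639/(190·4.67) = 7.202×10^-6 K/W
  R_conv,out = 1/(hA) = 1/(10.7·4.67) = 0.02001 K/W
ΣR = 1.355×10^-4 + 1.065×10^-4 + 0.4001 + 7.202×10^-6 + 0.02001 = 0.4204 K/W
Q = ΔT/ΣR = (237 °C − 28.8 °C)/0.4204 = 495 W

Q = 495 W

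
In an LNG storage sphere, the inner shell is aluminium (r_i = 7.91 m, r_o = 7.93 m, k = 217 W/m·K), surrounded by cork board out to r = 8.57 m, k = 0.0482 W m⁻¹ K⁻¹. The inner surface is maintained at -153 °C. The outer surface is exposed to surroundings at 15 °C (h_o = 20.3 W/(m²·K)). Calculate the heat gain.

Series thermal resistances, inner to outer:
  R_aluminium = (1/7.91 − 1/7.93)/(4πk) = 3.188×10^-4/(4π·217) = 1.169×10^-7 K/W
  R_cork board = (1/7.93 − 1/8.57)/(4πk) = 0.009417/(4π·0.0482) = 0.01555 K/W
  R_conv,out = 1/(4πr²h) = 1/(4π·8.57²·20.3) = 5.337×10^-5 K/W
ΣR = 1.169×10^-7 + 0.01555 + 5.337×10^-5 = 0.01560 K/W
Q = ΔT/ΣR = (-153 °C − 15 °C)/0.01560 = -10800 W
(Negative Q ⇒ heat flows inward; heat gain = 10800 W.)

Q = 10.8 kW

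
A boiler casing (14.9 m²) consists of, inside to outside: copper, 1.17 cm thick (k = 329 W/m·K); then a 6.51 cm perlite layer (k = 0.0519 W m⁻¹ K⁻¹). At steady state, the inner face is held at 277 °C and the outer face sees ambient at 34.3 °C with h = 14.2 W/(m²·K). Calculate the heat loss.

Series thermal resistances, inner to outer:
  R_copper = L/(kA) = 0.0117/(329·14.9) = 2.387×10^-6 K/W
  R_perlite = L/(kA) = 0.0651/(0.0519·14.9) = 0.08418 K/W
  R_conv,out = 1/(hA) = 1/(14.2·14.9) = 0.004726 K/W
ΣR = 2.387×10^-6 + 0.08418 + 0.004726 = 0.08891 K/W
Q = ΔT/ΣR = (277 °C − 34.3 °C)/0.08891 = 2730 W

Q = 2730 W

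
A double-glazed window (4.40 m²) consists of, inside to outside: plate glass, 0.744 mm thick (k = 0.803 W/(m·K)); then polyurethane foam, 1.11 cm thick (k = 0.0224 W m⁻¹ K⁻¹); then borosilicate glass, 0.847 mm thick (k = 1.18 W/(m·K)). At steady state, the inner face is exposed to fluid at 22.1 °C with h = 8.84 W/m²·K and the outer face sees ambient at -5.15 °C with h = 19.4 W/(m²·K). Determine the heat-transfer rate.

Q = 181 W

Treat each layer as a resistance in series:
  R_conv,in = 1/(hA) = 1/(8.84·4.40) = 0.02571 K/W
  R_plate glass = L/(kA) = 7.44×10^-4/(0.803·4.40) = 2.106×10^-4 K/W
  R_polyurethane foam = L/(kA) = 0.0111/(0.0224·4.40) = 0.1126 K/W
  R_borosilicate glass = L/(kA) = 8.47×10^-4/(1.18·4.40) = 1.631×10^-4 K/W
  R_conv,out = 1/(hA) = 1/(19.4·4.40) = 0.01172 K/W
ΣR = 0.02571 + 2.106×10^-4 + 0.1126 + 1.631×10^-4 + 0.01172 = 0.1504 K/W
Q = ΔT/ΣR = (22.1 °C − -5.15 °C)/0.1504 = 181 W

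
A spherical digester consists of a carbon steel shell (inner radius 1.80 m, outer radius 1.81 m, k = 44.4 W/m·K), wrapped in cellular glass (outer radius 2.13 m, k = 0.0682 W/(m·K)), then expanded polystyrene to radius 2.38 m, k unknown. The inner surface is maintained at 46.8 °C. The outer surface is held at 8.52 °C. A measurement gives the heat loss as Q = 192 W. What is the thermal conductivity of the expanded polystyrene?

k = 0.0383 W/m·K

ΣR = ΔT/Q = |46.8 − 8.52|/192 = 0.1994 K/W
Known resistances:
  R_carbon steel = (1/1.80 − 1/1.81)/(4πk) = 0.003069/(4π·44.4) = 5.501×10^-6 K/W
  R_cellular glass = (1/1.81 − 1/2.13)/(4πk) = 0.08300/(4π·0.0682) = 0.09685 K/W
R_expanded polystyrene = ΣR − ΣR_known = 0.1994 − 0.09686 = 0.1025 K/W
(1/r₁−1/r₂)/(4πk) = 0.1025 ⇒ k = 0.04932/(4π·0.1025) = 0.0383 W/m·K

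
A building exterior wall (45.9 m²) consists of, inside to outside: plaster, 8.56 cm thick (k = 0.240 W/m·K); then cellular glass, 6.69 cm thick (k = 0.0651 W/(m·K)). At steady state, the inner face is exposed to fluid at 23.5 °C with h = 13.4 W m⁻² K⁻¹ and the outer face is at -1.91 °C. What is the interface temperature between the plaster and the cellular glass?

Treat each layer as a resistance in series:
  R_conv,in = 1/(hA) = 1/(13.4·45.9) = 0.001626 K/W
  R_plaster = L/(kA) = 0.0856/(0.240·45.9) = 0.007771 K/W
  R_cellular glass = L/(kA) = 0.0669/(0.0651·45.9) = 0.02239 K/W
ΣR = 0.001626 + 0.007771 + 0.02239 = 0.03179 K/W
Q = ΔT/ΣR = (23.5 °C − -1.91 °C)/0.03179 = 799.3 W
From the inner boundary to the plaster/cellular glass interface, ΣR_partial = 0.009397 K/W.
T_interface = T_in − Q·ΣR_partial = 23.5 °C − (799.3)(0.009397) = 16.0 °C

T = 16.0 °C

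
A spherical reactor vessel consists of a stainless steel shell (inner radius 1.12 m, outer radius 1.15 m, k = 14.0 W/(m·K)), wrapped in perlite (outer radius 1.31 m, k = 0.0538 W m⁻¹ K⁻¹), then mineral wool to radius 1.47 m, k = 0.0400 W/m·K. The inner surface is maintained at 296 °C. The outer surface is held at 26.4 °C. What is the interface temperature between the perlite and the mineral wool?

Treat each layer as a resistance in series:
  R_stainless steel = (1/1.12 − 1/1.15)/(4πk) = 0.02329/(4π·14.0) = 1.324×10^-4 K/W
  R_perlite = (1/1.15 − 1/1.31)/(4πk) = 0.1062/(4π·0.0538) = 0.1571 K/W
  R_mineral wool = (1/1.31 − 1/1.47)/(4πk) = 0.08309/(4π·0.0400) = 0.1653 K/W
ΣR = 1.324×10^-4 + 0.1571 + 0.1653 = 0.3225 K/W
Q = ΔT/ΣR = (296 °C − 26.4 °C)/0.3225 = 836.0 W
From the inner boundary to the perlite/mineral wool interface, ΣR_partial = 0.1572 K/W.
T_interface = T_in − Q·ΣR_partial = 296 °C − (836.0)(0.1572) = 165 °C

T = 165 °C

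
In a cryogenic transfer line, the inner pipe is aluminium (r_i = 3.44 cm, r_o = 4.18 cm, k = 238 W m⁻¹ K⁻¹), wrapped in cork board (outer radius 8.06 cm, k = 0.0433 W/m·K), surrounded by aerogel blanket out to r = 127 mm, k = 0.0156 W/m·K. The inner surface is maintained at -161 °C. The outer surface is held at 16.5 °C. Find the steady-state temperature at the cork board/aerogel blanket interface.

Resistance network (inner→outer):
  R'_aluminium = ln(0.0418/0.0344)/(2πk) = 0.1948/(2π·238) = 1.303×10^-4 m·K/W
  R'_cork board = ln(0.0806/0.0418)/(2πk) = 0.6566/(2π·0.0433) = 2.413 m·K/W
  R'_aerogel blanket = ln(0.127/0.0806)/(2πk) = 0.4547/(2π·0.0156) = 4.639 m·K/W
ΣR = 1.303×10^-4 + 2.413 + 4.639 = 7.052 m·K/W
Q' = ΔT/ΣR = (-161 °C − 16.5 °C)/7.052 = -25.17 W/m
From the inner boundary to the cork board/aerogel blanket interface, ΣR_partial = 2.413 m·K/W.
T_interface = T_in − Q'·ΣR_partial = -161 °C − (-25.17)(2.413) = -100 °C

T = -100 °C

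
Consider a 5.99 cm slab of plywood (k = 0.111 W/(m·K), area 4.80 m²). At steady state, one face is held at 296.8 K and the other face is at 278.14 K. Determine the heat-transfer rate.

Q = kA·ΔT/L = 0.111 × 4.80 × |296.8 K − 278.14 K| / 0.0599 = 166 W

Q = 166 W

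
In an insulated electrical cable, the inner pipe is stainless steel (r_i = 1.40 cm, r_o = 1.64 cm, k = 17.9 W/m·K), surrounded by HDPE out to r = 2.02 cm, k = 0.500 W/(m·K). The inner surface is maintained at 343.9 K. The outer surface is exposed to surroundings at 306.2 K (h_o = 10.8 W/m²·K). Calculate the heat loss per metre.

Treat each layer as a resistance in series:
  R'_stainless steel = ln(0.0164/0.0140)/(2πk) = 0.1582/(2π·17.9) = 0.001407 m·K/W
  R'_HDPE = ln(0.0202/0.0164)/(2πk) = 0.2084/(2π·0.500) = 0.06634 m·K/W
  R'_conv,out = 1/(2πr h) = 1/(2π·0.0202·10.8) = 0.7295 m·K/W
ΣR = 0.001407 + 0.06634 + 0.7295 = 0.7972 m·K/W
Q' = ΔT/ΣR = (343.9 K − 306.2 K)/0.7972 = 47.3 W/m

Q' = 47.3 W/m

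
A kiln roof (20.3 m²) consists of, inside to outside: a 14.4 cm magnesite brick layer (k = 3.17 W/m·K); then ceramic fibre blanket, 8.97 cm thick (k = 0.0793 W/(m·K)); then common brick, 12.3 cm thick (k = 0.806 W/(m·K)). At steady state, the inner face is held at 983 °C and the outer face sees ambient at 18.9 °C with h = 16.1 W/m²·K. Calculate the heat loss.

Q = 14100 W

Resistance network (inner→outer):
  R_magnesite brick = L/(kA) = 0.144/(3.17·20.3) = 0.002238 K/W
  R_ceramic fibre blanket = L/(kA) = 0.0897/(0.0793·20.3) = 0.05572 K/W
  R_common brick = L/(kA) = 0.123/(0.806·20.3) = 0.007518 K/W
  R_conv,out = 1/(hA) = 1/(16.1·20.3) = 0.003060 K/W
ΣR = 0.002238 + 0.05572 + 0.007518 + 0.003060 = 0.06854 K/W
Q = ΔT/ΣR = (983 °C − 18.9 °C)/0.06854 = 14100 W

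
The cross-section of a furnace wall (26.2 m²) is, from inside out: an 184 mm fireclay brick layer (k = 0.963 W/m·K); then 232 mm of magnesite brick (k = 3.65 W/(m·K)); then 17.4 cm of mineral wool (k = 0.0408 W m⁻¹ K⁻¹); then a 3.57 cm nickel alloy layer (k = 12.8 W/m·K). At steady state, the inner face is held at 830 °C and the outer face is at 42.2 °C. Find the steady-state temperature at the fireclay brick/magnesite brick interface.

Treat each layer as a resistance in series:
  R_fireclay brick = L/(kA) = 0.184/(0.963·26.2) = 0.007293 K/W
  R_magnesite brick = L/(kA) = 0.232/(3.65·26.2) = 0.002426 K/W
  R_mineral wool = L/(kA) = 0.174/(0.0408·26.2) = 0.1628 K/W
  R_nickel alloy = L/(kA) = 0.0357/(12.8·26.2) = 1.065×10^-4 K/W
ΣR = 0.007293 + 0.002426 + 0.1628 + 1.065×10^-4 = 0.1726 K/W
Q = ΔT/ΣR = (830 °C − 42.2 °C)/0.1726 = 4564 W
From the inner boundary to the fireclay brick/magnesite brick interface, ΣR_partial = 0.007293 K/W.
T_interface = T_in − Q·ΣR_partial = 830 °C − (4564)(0.007293) = 797 °C

T = 797 °C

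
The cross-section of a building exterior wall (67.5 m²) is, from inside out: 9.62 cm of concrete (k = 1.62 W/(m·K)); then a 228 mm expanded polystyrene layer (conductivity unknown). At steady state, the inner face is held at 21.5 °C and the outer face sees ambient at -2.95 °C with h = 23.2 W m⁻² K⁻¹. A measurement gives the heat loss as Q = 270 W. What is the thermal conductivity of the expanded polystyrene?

k = 0.0379 W/m·K

ΣR = ΔT/Q = |21.5 − -2.95|/270 = 0.09056 K/W
Known resistances:
  R_concrete = L/(kA) = 0.0962/(1.62·67.5) = 8.797×10^-4 K/W
  R_conv,out = 1/(hA) = 1/(23.2·67.5) = 6.386×10^-4 K/W
R_expanded polystyrene = ΣR − ΣR_known = 0.09056 − 0.001518 = 0.08904 K/W
L/(kA) = 0.08904 ⇒ k = 0.228/(0.08904·67.5) = 0.0379 W/m·K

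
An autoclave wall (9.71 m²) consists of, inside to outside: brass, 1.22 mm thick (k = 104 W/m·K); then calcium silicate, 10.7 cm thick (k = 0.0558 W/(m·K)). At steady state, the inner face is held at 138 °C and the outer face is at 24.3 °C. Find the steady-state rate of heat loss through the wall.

Treat each layer as a resistance in series:
  R_brass = L/(kA) = 0.00122/(104·9.71) = 1.208×10^-6 K/W
  R_calcium silicate = L/(kA) = 0.107/(0.0558·9.71) = 0.1975 K/W
ΣR = 1.208×10^-6 + 0.1975 = 0.1975 K/W
Q = ΔT/ΣR = (138 °C − 24.3 °C)/0.1975 = 576 W

Q = 576 W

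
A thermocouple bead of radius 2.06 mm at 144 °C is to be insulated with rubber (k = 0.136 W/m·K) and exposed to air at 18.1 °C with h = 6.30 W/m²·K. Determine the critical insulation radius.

For a sphere, r_cr = 2k_ins/h = 2·0.136/6.30 = 0.0432 m = 4.32 cm

r_cr = 4.32 cm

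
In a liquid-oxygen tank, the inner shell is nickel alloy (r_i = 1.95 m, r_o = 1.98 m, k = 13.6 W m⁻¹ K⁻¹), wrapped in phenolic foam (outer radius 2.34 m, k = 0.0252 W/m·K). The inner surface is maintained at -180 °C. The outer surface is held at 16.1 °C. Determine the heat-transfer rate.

Q = 799 W

Series thermal resistances, inner to outer:
  R_nickel alloy = (1/1.95 − 1/1.98)/(4πk) = 0.007770/(4π·13.6) = 4.546×10^-5 K/W
  R_phenolic foam = (1/1.98 − 1/2.34)/(4πk) = 0.07770/(4π·0.0252) = 0.2454 K/W
ΣR = 4.546×10^-5 + 0.2454 = 0.2454 K/W
Q = ΔT/ΣR = (-180 °C − 16.1 °C)/0.2454 = -799 W
(Negative Q ⇒ heat flows inward; heat gain = 799 W.)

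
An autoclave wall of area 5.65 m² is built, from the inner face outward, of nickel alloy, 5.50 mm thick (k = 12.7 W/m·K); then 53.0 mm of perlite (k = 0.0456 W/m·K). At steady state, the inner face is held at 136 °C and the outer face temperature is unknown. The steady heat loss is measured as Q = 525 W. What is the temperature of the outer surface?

T_out = 28.0 °C

Series resistances:
  R_nickel alloy = L/(kA) = 0.00550/(12.7·5.65) = 7.665×10^-5 K/W
  R_perlite = L/(kA) = 0.0530/(0.0456·5.65) = 0.2057 K/W
ΣR = 0.2058 K/W
ΔT = Q·ΣR = 525 × 0.2058 = 108.0 K
Heat flows outward, so T_out = T_in − ΔT = 136 − 108.0 = 28.0 °C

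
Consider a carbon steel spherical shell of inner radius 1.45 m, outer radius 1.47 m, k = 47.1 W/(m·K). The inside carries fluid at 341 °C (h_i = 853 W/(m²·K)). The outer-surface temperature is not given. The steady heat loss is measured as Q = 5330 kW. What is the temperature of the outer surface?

T_out = 20.0 °C

Sum the resistances:
  R_conv,in = 1/(4πr²h) = 1/(4π·1.45²·853) = 4.437×10^-5 K/W
  R_carbon steel = (1/1.45 − 1/1.47)/(4πk) = 0.009383/(4π·47.1) = 1.585×10^-5 K/W
ΣR = 6.022×10^-5 K/W
ΔT = Q·ΣR = 5.33×10^6 × 6.022×10^-5 = 321.0 K
Heat flows outward, so T_out = T_in − ΔT = 341 − 321.0 = 20.0 °C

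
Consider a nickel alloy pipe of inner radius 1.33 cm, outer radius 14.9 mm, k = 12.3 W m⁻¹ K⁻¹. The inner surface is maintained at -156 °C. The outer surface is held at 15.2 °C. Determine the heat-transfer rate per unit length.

Q' = 116 kW/m

Q' = 2πk·ΔT/ln(r₂/r₁) = 2π × 12.3 × 171.2 / ln(0.0149/0.0133) = 1.16×10^5 W/m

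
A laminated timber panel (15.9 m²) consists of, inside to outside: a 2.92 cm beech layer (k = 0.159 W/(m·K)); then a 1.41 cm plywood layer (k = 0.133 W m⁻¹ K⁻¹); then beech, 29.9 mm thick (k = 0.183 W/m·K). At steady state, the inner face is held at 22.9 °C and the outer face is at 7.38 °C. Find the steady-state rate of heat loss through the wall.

Q = 545 W

Resistance network (inner→outer):
  R_beech = L/(kA) = 0.0292/(0.159·15.9) = 0.01155 K/W
  R_plywood = L/(kA) = 0.0141/(0.133·15.9) = 0.006668 K/W
  R_beech = L/(kA) = 0.0299/(0.183·15.9) = 0.01028 K/W
ΣR = 0.01155 + 0.006668 + 0.01028 = 0.02850 K/W
Q = ΔT/ΣR = (22.9 °C − 7.38 °C)/0.02850 = 545 W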